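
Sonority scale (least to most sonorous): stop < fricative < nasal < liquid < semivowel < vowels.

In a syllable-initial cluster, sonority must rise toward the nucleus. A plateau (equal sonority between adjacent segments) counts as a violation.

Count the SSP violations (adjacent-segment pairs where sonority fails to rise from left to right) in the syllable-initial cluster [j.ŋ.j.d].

2

/j/ — semivowel, sonority 5.
/ŋ/ — nasal, sonority 3.
/j/ — semivowel, sonority 5.
/d/ — stop, sonority 1.
/j/→/ŋ/: 5→3 (does not rise) — violation.
/ŋ/→/j/: 3→5 (rises) — ok.
/j/→/d/: 5→1 (does not rise) — violation.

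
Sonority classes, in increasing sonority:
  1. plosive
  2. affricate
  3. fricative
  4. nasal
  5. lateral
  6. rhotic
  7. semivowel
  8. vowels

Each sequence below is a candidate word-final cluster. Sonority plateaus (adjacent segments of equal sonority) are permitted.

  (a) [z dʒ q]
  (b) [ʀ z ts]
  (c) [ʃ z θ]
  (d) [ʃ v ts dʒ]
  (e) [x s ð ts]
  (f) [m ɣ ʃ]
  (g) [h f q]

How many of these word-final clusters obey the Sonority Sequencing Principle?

7

(a) sonority 3-2-1: well-formed.
(b) sonority 6-3-2: well-formed.
(c) sonority 3-3-3: well-formed.
(d) sonority 3-3-2-2: well-formed.
(e) sonority 3-3-3-2: well-formed.
(f) sonority 4-3-3: well-formed.
(g) sonority 3-3-1: well-formed.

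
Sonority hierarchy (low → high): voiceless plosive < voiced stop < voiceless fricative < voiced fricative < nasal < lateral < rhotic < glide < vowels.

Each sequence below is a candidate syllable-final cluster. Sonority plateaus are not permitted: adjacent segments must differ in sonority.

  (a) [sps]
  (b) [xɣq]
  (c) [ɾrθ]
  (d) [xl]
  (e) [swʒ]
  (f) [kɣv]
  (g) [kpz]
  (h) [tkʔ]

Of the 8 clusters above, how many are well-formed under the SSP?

(a) 3-1-3 → violates
(b) 3-4-1 → violates
(c) 7-7-3 → violates
(d) 3-6 → violates
(e) 3-8-4 → violates
(f) 1-4-4 → violates
(g) 1-1-4 → violates
(h) 1-1-1 → violates

0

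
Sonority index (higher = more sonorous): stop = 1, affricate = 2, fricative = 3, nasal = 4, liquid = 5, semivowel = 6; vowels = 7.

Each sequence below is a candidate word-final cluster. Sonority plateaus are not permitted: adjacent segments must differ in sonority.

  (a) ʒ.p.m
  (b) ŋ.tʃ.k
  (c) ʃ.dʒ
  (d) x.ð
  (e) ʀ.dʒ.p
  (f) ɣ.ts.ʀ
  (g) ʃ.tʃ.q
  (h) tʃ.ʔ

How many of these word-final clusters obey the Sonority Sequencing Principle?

5

(a) sonority 3-1-4: ill-formed.
(b) sonority 4-2-1: well-formed.
(c) sonority 3-2: well-formed.
(d) sonority 3-3: ill-formed.
(e) sonority 5-2-1: well-formed.
(f) sonority 3-2-5: ill-formed.
(g) sonority 3-2-1: well-formed.
(h) sonority 2-1: well-formed.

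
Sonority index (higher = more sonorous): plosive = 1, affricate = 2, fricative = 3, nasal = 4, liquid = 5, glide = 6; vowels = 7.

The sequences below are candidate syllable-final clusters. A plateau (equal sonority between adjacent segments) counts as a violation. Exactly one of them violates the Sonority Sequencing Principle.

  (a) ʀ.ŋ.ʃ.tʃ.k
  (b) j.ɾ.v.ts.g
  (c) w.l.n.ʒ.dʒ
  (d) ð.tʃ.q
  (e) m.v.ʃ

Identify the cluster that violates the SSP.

(a) sonority 5-4-3-2-1: well-formed.
(b) sonority 6-5-3-2-1: well-formed.
(c) sonority 6-5-4-3-2: well-formed.
(d) sonority 3-2-1: well-formed.
(e) sonority 4-3-3: ill-formed.

e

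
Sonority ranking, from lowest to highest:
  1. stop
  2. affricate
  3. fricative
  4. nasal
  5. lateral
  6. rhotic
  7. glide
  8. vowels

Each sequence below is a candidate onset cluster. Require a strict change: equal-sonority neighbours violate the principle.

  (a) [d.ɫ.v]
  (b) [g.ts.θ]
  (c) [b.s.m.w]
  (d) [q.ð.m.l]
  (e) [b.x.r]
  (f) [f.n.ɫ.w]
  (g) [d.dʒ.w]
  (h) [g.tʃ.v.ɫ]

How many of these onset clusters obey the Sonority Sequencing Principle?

(a) [d.ɫ.v]: profile 1-5-3 — violates.
(b) [g.ts.θ]: profile 1-2-3 — obeys.
(c) [b.s.m.w]: profile 1-3-4-7 — obeys.
(d) [q.ð.m.l]: profile 1-3-4-5 — obeys.
(e) [b.x.r]: profile 1-3-6 — obeys.
(f) [f.n.ɫ.w]: profile 3-4-5-7 — obeys.
(g) [d.dʒ.w]: profile 1-2-7 — obeys.
(h) [g.tʃ.v.ɫ]: profile 1-2-3-5 — obeys.

7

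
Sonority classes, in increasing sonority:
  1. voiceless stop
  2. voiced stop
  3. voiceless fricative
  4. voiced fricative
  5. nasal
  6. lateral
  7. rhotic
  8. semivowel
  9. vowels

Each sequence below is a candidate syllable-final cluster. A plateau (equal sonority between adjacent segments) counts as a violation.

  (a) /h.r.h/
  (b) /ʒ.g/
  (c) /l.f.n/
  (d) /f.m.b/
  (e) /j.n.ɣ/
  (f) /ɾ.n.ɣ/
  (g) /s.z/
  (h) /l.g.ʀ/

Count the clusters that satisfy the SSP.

3

(a) 3-7-3 → violates
(b) 4-2 → obeys
(c) 6-3-5 → violates
(d) 3-5-2 → violates
(e) 8-5-4 → obeys
(f) 7-5-4 → obeys
(g) 3-4 → violates
(h) 6-2-7 → violates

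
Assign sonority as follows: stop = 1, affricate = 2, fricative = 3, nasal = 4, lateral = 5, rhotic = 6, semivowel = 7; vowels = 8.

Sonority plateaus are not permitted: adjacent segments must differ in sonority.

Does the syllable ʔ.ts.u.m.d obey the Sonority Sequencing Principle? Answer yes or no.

yes

Onset: /ʔ/ is a stop (sonority 1), /ts/ is an affricate (sonority 2); then the nucleus /u/ (sonority 8).
Onset profile 1-2-8 — rises to the nucleus.
Coda: /m/ is a nasal (sonority 4), /d/ is a stop (sonority 1).
Coda profile 8-4-1 — falls from the nucleus.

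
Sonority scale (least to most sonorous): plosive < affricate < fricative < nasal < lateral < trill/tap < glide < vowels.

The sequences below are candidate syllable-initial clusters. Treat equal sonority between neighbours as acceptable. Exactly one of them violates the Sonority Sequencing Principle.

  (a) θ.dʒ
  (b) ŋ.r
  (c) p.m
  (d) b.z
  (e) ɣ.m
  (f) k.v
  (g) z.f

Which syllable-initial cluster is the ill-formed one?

a

(a) θ.dʒ: profile 3-2 — violates.
(b) ŋ.r: profile 4-6 — obeys.
(c) p.m: profile 1-4 — obeys.
(d) b.z: profile 1-3 — obeys.
(e) ɣ.m: profile 3-4 — obeys.
(f) k.v: profile 1-3 — obeys.
(g) z.f: profile 3-3 — obeys.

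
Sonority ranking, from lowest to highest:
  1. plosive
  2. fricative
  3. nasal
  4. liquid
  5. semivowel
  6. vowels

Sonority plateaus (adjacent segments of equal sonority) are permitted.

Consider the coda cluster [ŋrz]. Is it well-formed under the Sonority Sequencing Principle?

no

/ŋ/ — nasal, sonority 3.
/r/ — liquid, sonority 4.
/z/ — fricative, sonority 2.
The profile is 3-4-2. Between /ŋ/ (3) and /r/ (4) sonority does not fall, so the cluster violates the SSP.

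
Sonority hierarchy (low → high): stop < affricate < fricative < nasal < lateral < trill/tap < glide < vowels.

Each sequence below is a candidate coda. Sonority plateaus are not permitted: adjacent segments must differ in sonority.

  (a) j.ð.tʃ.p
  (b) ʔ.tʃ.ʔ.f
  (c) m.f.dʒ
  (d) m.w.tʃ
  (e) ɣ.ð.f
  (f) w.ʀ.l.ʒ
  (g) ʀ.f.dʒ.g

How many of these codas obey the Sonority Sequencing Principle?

4

(a) j.ð.tʃ.p: profile 7-3-2-1 — obeys.
(b) ʔ.tʃ.ʔ.f: profile 1-2-1-3 — violates.
(c) m.f.dʒ: profile 4-3-2 — obeys.
(d) m.w.tʃ: profile 4-7-2 — violates.
(e) ɣ.ð.f: profile 3-3-3 — violates.
(f) w.ʀ.l.ʒ: profile 7-6-5-3 — obeys.
(g) ʀ.f.dʒ.g: profile 6-3-2-1 — obeys.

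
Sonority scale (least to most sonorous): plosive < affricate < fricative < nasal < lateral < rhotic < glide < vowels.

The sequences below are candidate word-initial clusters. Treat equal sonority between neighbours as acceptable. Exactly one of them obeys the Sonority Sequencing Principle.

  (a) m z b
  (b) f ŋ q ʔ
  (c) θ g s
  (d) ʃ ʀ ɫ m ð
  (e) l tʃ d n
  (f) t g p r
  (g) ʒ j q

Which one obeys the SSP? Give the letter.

f

(a) m z b: profile 4-3-1 — violates.
(b) f ŋ q ʔ: profile 3-4-1-1 — violates.
(c) θ g s: profile 3-1-3 — violates.
(d) ʃ ʀ ɫ m ð: profile 3-6-5-4-3 — violates.
(e) l tʃ d n: profile 5-2-1-4 — violates.
(f) t g p r: profile 1-1-1-6 — obeys.
(g) ʒ j q: profile 3-7-1 — violates.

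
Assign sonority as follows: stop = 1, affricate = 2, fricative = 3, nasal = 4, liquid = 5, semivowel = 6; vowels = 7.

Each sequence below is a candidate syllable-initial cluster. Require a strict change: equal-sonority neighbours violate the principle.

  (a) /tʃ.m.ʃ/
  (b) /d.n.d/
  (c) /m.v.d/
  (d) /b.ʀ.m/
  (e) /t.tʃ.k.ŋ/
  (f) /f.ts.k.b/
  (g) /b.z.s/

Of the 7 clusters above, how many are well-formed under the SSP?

(a) /tʃ.m.ʃ/: profile 2-4-3 — violates.
(b) /d.n.d/: profile 1-4-1 — violates.
(c) /m.v.d/: profile 4-3-1 — violates.
(d) /b.ʀ.m/: profile 1-5-4 — violates.
(e) /t.tʃ.k.ŋ/: profile 1-2-1-4 — violates.
(f) /f.ts.k.b/: profile 3-2-1-1 — violates.
(g) /b.z.s/: profile 1-3-3 — violates.

0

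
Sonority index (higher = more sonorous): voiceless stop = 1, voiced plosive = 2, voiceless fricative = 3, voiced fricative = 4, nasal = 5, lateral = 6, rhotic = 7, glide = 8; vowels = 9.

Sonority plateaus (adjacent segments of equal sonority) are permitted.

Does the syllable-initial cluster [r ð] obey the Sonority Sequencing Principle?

/r/ — rhotic, sonority 7.
/ð/ — voiced fricative, sonority 4.
The profile is 7-4. Between /r/ (7) and /ð/ (4) sonority does not rise, so the cluster violates the SSP.

no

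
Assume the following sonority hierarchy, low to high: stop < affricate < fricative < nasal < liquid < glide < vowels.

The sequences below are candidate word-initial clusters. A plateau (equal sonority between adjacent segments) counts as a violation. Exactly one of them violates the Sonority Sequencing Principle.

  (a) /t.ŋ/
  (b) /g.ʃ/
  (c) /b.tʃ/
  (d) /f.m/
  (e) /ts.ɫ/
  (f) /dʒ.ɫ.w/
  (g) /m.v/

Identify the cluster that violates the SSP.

(a) /t.ŋ/: profile 1-4 — obeys.
(b) /g.ʃ/: profile 1-3 — obeys.
(c) /b.tʃ/: profile 1-2 — obeys.
(d) /f.m/: profile 3-4 — obeys.
(e) /ts.ɫ/: profile 2-5 — obeys.
(f) /dʒ.ɫ.w/: profile 2-5-6 — obeys.
(g) /m.v/: profile 4-3 — violates.

g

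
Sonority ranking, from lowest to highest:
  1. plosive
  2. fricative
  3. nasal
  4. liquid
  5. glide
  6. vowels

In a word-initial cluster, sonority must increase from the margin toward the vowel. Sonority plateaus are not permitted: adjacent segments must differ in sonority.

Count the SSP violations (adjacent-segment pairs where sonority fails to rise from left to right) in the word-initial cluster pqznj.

1

/p/ — plosive, sonority 1.
/q/ — plosive, sonority 1.
/z/ — fricative, sonority 2.
/n/ — nasal, sonority 3.
/j/ — glide, sonority 5.
/p/→/q/: 1→1 (plateau) — violation.
/q/→/z/: 1→2 (rises) — ok.
/z/→/n/: 2→3 (rises) — ok.
/n/→/j/: 3→5 (rises) — ok.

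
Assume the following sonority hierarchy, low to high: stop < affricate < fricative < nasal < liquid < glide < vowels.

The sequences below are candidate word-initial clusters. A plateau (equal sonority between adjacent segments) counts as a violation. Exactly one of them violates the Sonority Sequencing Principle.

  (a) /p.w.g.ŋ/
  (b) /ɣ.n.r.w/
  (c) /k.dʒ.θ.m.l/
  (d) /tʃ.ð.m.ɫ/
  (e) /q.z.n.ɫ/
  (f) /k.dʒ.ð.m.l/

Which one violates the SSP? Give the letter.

a

(a) 1-6-1-4 → violates
(b) 3-4-5-6 → obeys
(c) 1-2-3-4-5 → obeys
(d) 2-3-4-5 → obeys
(e) 1-3-4-5 → obeys
(f) 1-2-3-4-5 → obeys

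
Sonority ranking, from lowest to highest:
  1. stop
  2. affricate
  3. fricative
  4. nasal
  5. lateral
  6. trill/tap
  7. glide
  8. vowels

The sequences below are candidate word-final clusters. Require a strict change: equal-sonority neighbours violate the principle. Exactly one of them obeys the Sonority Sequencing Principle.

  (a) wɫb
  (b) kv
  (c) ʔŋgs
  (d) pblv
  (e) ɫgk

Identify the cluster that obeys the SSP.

a

(a) 7-5-1 → obeys
(b) 1-3 → violates
(c) 1-4-1-3 → violates
(d) 1-1-5-3 → violates
(e) 5-1-1 → violates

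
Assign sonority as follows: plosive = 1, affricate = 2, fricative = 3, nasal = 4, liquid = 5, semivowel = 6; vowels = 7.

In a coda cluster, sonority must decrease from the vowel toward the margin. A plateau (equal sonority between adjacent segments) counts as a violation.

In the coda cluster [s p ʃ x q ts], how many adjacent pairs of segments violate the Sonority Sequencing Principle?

3

/s/ is a fricative (sonority 3).
/p/ is a plosive (sonority 1).
/ʃ/ is a fricative (sonority 3).
/x/ is a fricative (sonority 3).
/q/ is a plosive (sonority 1).
/ts/ is an affricate (sonority 2).
/s/→/p/: 3→1 (falls) — ok.
/p/→/ʃ/: 1→3 (does not fall) — violation.
/ʃ/→/x/: 3→3 (plateau) — violation.
/x/→/q/: 3→1 (falls) — ok.
/q/→/ts/: 1→2 (does not fall) — violation.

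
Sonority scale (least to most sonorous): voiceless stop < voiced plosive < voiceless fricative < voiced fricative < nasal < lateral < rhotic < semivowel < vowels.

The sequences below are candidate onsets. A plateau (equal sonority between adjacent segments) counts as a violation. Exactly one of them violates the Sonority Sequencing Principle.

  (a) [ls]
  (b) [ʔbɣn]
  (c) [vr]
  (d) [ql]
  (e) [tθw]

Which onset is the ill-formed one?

(a) 6-3 → violates
(b) 1-2-4-5 → obeys
(c) 4-7 → obeys
(d) 1-6 → obeys
(e) 1-3-8 → obeys

a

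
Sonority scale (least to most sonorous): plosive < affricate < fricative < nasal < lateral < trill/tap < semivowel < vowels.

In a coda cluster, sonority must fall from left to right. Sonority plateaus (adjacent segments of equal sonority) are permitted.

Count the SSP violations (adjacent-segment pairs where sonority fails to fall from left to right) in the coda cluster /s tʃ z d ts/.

2

/s/: fricative = 3.
/tʃ/: affricate = 2.
/z/: fricative = 3.
/d/: plosive = 1.
/ts/: affricate = 2.
/s/→/tʃ/: 3→2 (falls) — ok.
/tʃ/→/z/: 2→3 (does not fall) — violation.
/z/→/d/: 3→1 (falls) — ok.
/d/→/ts/: 1→2 (does not fall) — violation.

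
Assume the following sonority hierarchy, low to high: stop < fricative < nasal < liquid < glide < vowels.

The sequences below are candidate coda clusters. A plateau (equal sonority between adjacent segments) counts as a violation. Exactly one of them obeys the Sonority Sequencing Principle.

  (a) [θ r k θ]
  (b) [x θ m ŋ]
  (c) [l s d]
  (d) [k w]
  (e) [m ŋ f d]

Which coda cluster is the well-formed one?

(a) [θ r k θ]: profile 2-4-1-2 — violates.
(b) [x θ m ŋ]: profile 2-2-3-3 — violates.
(c) [l s d]: profile 4-2-1 — obeys.
(d) [k w]: profile 1-5 — violates.
(e) [m ŋ f d]: profile 3-3-2-1 — violates.

c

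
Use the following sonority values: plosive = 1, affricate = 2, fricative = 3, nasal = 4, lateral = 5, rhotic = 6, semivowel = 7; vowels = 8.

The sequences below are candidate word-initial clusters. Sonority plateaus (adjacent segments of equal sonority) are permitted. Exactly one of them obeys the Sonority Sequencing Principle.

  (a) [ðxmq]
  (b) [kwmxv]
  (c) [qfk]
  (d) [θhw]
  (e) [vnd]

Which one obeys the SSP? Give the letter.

(a) [ðxmq]: profile 3-3-4-1 — violates.
(b) [kwmxv]: profile 1-7-4-3-3 — violates.
(c) [qfk]: profile 1-3-1 — violates.
(d) [θhw]: profile 3-3-7 — obeys.
(e) [vnd]: profile 3-4-1 — violates.

d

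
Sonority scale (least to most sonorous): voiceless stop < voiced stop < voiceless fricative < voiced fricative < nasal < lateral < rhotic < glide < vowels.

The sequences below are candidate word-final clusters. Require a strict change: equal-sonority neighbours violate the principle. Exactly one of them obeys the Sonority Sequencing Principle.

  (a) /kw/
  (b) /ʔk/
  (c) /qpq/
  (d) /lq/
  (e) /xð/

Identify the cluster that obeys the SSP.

(a) /kw/: profile 1-8 — violates.
(b) /ʔk/: profile 1-1 — violates.
(c) /qpq/: profile 1-1-1 — violates.
(d) /lq/: profile 6-1 — obeys.
(e) /xð/: profile 3-4 — violates.

d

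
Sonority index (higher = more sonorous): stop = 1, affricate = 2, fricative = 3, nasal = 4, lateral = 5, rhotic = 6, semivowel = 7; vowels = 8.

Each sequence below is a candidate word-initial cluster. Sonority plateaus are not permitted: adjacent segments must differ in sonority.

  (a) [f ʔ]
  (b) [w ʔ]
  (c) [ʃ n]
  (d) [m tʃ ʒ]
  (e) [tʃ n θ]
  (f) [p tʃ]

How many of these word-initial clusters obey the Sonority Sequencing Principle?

(a) sonority 3-1: ill-formed.
(b) sonority 7-1: ill-formed.
(c) sonority 3-4: well-formed.
(d) sonority 4-2-3: ill-formed.
(e) sonority 2-4-3: ill-formed.
(f) sonority 1-2: well-formed.

2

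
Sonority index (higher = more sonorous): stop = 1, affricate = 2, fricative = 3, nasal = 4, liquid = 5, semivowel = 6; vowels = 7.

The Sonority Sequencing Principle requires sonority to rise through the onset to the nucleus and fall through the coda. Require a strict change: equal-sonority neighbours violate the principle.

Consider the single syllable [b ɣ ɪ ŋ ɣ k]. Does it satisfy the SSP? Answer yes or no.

Onset: /b/ is a stop (sonority 1), /ɣ/ is a fricative (sonority 3); then the nucleus /ɪ/ (sonority 7).
Onset profile 1-3-7 — rises to the nucleus.
Coda: /ŋ/ is a nasal (sonority 4), /ɣ/ is a fricative (sonority 3), /k/ is a stop (sonority 1).
Coda profile 7-4-3-1 — falls from the nucleus.

yes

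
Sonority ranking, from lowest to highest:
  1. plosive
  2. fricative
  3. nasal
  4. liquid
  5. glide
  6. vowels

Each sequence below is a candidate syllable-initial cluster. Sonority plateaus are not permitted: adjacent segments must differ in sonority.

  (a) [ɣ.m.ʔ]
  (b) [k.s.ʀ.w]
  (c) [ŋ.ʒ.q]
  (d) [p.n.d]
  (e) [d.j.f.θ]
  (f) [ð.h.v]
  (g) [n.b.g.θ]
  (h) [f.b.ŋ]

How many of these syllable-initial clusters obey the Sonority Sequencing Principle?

1

(a) 2-3-1 → violates
(b) 1-2-4-5 → obeys
(c) 3-2-1 → violates
(d) 1-3-1 → violates
(e) 1-5-2-2 → violates
(f) 2-2-2 → violates
(g) 3-1-1-2 → violates
(h) 2-1-3 → violates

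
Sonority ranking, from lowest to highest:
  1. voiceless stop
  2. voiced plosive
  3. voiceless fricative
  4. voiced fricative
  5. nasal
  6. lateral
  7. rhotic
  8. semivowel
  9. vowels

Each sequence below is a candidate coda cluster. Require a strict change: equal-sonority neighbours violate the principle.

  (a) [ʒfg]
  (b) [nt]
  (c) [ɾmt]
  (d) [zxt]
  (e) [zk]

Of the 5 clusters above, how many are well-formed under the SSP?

5

(a) 4-3-2 → obeys
(b) 5-1 → obeys
(c) 7-5-1 → obeys
(d) 4-3-1 → obeys
(e) 4-1 → obeys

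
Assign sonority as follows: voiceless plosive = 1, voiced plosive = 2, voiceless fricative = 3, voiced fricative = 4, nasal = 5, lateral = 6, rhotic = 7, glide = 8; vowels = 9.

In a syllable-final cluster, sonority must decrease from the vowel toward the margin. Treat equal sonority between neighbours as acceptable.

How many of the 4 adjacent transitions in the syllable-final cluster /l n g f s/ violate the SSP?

1

/l/ — lateral, sonority 6.
/n/ — nasal, sonority 5.
/g/ — voiced plosive, sonority 2.
/f/ — voiceless fricative, sonority 3.
/s/ — voiceless fricative, sonority 3.
/l/→/n/: 6→5 (falls) — ok.
/n/→/g/: 5→2 (falls) — ok.
/g/→/f/: 2→3 (does not fall) — violation.
/f/→/s/: 3→3 (plateau, allowed) — ok.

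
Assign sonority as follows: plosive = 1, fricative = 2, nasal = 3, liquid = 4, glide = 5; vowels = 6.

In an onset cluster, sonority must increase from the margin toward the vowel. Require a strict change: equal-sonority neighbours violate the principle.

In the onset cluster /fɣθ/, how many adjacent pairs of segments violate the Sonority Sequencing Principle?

/f/: fricative = 2.
/ɣ/: fricative = 2.
/θ/: fricative = 2.
/f/→/ɣ/: 2→2 (plateau) — violation.
/ɣ/→/θ/: 2→2 (plateau) — violation.

2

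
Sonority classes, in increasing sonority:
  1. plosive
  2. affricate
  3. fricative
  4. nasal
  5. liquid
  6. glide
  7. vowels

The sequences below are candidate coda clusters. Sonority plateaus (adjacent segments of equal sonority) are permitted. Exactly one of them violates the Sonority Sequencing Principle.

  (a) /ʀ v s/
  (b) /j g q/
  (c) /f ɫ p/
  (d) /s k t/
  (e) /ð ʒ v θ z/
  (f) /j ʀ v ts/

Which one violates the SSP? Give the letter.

(a) 5-3-3 → obeys
(b) 6-1-1 → obeys
(c) 3-5-1 → violates
(d) 3-1-1 → obeys
(e) 3-3-3-3-3 → obeys
(f) 6-5-3-2 → obeys

c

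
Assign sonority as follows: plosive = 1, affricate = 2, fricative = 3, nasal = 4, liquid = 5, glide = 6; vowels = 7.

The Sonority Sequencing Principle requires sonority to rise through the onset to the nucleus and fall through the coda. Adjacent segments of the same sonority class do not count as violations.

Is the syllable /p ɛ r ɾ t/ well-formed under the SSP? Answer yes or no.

Onset: /p/ is a plosive (sonority 1); then the nucleus /ɛ/ (sonority 7).
Onset profile 1-7 — rises to the nucleus.
Coda: /r/ is a liquid (sonority 5), /ɾ/ is a liquid (sonority 5), /t/ is a plosive (sonority 1).
Coda profile 7-5-5-1 — falls from the nucleus.

yes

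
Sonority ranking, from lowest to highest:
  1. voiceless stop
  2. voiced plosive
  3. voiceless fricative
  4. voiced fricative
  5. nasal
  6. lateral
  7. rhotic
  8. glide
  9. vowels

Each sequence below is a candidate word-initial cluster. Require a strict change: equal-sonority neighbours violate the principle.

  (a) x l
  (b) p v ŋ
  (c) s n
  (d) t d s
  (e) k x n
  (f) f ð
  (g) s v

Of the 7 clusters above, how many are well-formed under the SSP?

(a) 3-6 → obeys
(b) 1-4-5 → obeys
(c) 3-5 → obeys
(d) 1-2-3 → obeys
(e) 1-3-5 → obeys
(f) 3-4 → obeys
(g) 3-4 → obeys

7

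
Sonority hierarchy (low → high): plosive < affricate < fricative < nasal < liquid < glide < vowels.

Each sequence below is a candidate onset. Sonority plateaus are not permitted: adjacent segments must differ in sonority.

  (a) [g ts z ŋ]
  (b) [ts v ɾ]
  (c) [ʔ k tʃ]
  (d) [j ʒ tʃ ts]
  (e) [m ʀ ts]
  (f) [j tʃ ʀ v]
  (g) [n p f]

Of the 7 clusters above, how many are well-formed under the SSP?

2

(a) sonority 1-2-3-4: well-formed.
(b) sonority 2-3-5: well-formed.
(c) sonority 1-1-2: ill-formed.
(d) sonority 6-3-2-2: ill-formed.
(e) sonority 4-5-2: ill-formed.
(f) sonority 6-2-5-3: ill-formed.
(g) sonority 4-1-3: ill-formed.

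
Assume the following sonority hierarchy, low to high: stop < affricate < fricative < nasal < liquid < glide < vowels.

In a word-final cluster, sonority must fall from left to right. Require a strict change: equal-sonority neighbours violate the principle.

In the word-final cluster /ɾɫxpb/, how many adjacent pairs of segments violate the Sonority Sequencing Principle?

/ɾ/ — liquid, sonority 5.
/ɫ/ — liquid, sonority 5.
/x/ — fricative, sonority 3.
/p/ — stop, sonority 1.
/b/ — stop, sonority 1.
/ɾ/→/ɫ/: 5→5 (plateau) — violation.
/ɫ/→/x/: 5→3 (falls) — ok.
/x/→/p/: 3→1 (falls) — ok.
/p/→/b/: 1→1 (plateau) — violation.

2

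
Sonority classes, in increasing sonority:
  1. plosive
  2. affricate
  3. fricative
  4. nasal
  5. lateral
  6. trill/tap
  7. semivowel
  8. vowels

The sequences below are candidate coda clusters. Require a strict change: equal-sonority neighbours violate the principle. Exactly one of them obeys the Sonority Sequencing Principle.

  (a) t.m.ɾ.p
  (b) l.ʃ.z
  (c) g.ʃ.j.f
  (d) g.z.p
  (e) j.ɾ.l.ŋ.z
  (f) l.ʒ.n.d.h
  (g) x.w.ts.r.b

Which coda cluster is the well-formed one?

e

(a) sonority 1-4-6-1: ill-formed.
(b) sonority 5-3-3: ill-formed.
(c) sonority 1-3-7-3: ill-formed.
(d) sonority 1-3-1: ill-formed.
(e) sonority 7-6-5-4-3: well-formed.
(f) sonority 5-3-4-1-3: ill-formed.
(g) sonority 3-7-2-6-1: ill-formed.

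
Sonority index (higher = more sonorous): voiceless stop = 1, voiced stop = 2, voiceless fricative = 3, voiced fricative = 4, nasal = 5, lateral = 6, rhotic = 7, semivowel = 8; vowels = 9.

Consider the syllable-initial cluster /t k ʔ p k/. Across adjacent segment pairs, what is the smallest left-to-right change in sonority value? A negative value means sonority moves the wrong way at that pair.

0

/t/ is a voiceless stop (sonority 1).
/k/ is a voiceless stop (sonority 1).
/ʔ/ is a voiceless stop (sonority 1).
/p/ is a voiceless stop (sonority 1).
/k/ is a voiceless stop (sonority 1).
/t/→/k/: change +0.
/k/→/ʔ/: change +0.
/ʔ/→/p/: change +0.
/p/→/k/: change +0.
Minimum = 0.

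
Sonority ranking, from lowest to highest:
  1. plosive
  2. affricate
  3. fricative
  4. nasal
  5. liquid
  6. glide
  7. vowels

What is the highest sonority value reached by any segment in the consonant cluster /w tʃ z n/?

6

/w/ — glide, sonority 6.
/tʃ/ — affricate, sonority 2.
/z/ — fricative, sonority 3.
/n/ — nasal, sonority 4.
The maximum is 6.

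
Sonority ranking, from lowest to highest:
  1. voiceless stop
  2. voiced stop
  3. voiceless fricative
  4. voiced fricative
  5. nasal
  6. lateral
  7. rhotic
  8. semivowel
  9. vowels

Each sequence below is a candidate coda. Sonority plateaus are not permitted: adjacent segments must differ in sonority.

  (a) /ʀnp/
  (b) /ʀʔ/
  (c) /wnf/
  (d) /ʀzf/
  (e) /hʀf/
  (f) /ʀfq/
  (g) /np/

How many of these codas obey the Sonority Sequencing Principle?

6

(a) sonority 7-5-1: well-formed.
(b) sonority 7-1: well-formed.
(c) sonority 8-5-3: well-formed.
(d) sonority 7-4-3: well-formed.
(e) sonority 3-7-3: ill-formed.
(f) sonority 7-3-1: well-formed.
(g) sonority 5-1: well-formed.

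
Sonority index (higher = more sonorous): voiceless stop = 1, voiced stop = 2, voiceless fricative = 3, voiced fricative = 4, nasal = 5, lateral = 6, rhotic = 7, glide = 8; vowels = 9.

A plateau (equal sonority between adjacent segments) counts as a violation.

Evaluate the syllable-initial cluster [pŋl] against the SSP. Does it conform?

yes

/p/ is a voiceless stop (sonority 1).
/ŋ/ is a nasal (sonority 5).
/l/ is a lateral (sonority 6).
The profile 1-5-6 strictly rises, so the syllable-initial cluster satisfies the SSP.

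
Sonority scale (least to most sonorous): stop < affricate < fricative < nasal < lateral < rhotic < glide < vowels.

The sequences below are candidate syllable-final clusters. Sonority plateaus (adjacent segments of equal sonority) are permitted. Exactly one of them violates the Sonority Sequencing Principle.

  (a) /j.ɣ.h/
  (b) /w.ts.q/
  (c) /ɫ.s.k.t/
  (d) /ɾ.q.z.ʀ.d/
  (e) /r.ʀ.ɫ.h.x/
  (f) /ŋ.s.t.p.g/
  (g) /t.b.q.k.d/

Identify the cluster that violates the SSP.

(a) sonority 7-3-3: well-formed.
(b) sonority 7-2-1: well-formed.
(c) sonority 5-3-1-1: well-formed.
(d) sonority 6-1-3-6-1: ill-formed.
(e) sonority 6-6-5-3-3: well-formed.
(f) sonority 4-3-1-1-1: well-formed.
(g) sonority 1-1-1-1-1: well-formed.

d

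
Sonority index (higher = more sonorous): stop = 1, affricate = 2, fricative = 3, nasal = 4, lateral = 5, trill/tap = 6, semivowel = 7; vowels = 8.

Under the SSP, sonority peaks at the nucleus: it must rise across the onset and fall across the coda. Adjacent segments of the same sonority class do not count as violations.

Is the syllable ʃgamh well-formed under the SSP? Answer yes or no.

no

Onset: /ʃ/ is a fricative (sonority 3), /g/ is a stop (sonority 1); then the nucleus /a/ (sonority 8).
Onset profile 3-1-8 — does not rise throughout.
Coda: /m/ is a nasal (sonority 4), /h/ is a fricative (sonority 3).
Coda profile 8-4-3 — falls from the nucleus.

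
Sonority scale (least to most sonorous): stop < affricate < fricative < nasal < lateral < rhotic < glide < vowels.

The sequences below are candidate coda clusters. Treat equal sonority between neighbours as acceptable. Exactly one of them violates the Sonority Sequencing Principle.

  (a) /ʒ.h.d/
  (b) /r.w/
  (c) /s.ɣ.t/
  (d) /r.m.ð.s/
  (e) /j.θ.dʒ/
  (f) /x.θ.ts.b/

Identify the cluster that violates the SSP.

(a) sonority 3-3-1: well-formed.
(b) sonority 6-7: ill-formed.
(c) sonority 3-3-1: well-formed.
(d) sonority 6-4-3-3: well-formed.
(e) sonority 7-3-2: well-formed.
(f) sonority 3-3-2-1: well-formed.

b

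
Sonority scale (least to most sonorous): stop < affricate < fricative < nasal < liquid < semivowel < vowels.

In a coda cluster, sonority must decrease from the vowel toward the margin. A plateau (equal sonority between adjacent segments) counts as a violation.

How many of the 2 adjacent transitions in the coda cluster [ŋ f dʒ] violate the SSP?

0

/ŋ/ — nasal, sonority 4.
/f/ — fricative, sonority 3.
/dʒ/ — affricate, sonority 2.
/ŋ/→/f/: 4→3 (falls) — ok.
/f/→/dʒ/: 3→2 (falls) — ok.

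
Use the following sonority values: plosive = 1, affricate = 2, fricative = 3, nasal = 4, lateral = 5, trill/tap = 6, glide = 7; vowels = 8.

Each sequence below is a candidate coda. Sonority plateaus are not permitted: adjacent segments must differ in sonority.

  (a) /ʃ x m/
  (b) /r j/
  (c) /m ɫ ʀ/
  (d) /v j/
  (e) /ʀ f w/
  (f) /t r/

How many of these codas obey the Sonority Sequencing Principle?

0

(a) 3-3-4 → violates
(b) 6-7 → violates
(c) 4-5-6 → violates
(d) 3-7 → violates
(e) 6-3-7 → violates
(f) 1-6 → violates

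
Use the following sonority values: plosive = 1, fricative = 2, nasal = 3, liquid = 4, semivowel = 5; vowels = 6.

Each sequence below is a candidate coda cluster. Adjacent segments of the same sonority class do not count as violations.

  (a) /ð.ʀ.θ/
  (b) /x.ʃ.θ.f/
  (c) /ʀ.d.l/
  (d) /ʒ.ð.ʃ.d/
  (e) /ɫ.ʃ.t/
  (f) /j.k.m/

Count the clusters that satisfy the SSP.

(a) sonority 2-4-2: ill-formed.
(b) sonority 2-2-2-2: well-formed.
(c) sonority 4-1-4: ill-formed.
(d) sonority 2-2-2-1: well-formed.
(e) sonority 4-2-1: well-formed.
(f) sonority 5-1-3: ill-formed.

3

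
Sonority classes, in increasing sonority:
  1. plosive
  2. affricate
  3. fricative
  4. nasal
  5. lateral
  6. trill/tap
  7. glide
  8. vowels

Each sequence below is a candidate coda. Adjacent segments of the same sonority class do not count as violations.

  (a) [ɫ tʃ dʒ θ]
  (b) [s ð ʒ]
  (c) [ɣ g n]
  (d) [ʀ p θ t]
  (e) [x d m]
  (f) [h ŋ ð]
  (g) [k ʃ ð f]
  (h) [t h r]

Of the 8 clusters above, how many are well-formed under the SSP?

(a) 5-2-2-3 → violates
(b) 3-3-3 → obeys
(c) 3-1-4 → violates
(d) 6-1-3-1 → violates
(e) 3-1-4 → violates
(f) 3-4-3 → violates
(g) 1-3-3-3 → violates
(h) 1-3-6 → violates

1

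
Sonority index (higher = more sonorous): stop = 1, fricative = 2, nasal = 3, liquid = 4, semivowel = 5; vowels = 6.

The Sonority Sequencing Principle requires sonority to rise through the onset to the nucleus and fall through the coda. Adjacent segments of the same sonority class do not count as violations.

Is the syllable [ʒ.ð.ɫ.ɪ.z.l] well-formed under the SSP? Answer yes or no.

Onset: /ʒ/ is a fricative (sonority 2), /ð/ is a fricative (sonority 2), /ɫ/ is a liquid (sonority 4); then the nucleus /ɪ/ (sonority 6).
Onset profile 2-2-4-6 — rises to the nucleus.
Coda: /z/ is a fricative (sonority 2), /l/ is a liquid (sonority 4).
Coda profile 6-2-4 — does not fall throughout.

no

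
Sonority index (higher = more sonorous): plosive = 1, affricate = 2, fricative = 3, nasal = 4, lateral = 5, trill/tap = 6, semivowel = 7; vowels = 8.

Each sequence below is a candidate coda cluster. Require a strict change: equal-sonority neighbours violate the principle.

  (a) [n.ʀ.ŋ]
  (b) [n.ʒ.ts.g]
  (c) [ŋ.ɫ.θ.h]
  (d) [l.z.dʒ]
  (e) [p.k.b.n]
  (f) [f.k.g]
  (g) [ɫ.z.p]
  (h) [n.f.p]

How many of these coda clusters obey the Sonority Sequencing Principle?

4

(a) 4-6-4 → violates
(b) 4-3-2-1 → obeys
(c) 4-5-3-3 → violates
(d) 5-3-2 → obeys
(e) 1-1-1-4 → violates
(f) 3-1-1 → violates
(g) 5-3-1 → obeys
(h) 4-3-1 → obeys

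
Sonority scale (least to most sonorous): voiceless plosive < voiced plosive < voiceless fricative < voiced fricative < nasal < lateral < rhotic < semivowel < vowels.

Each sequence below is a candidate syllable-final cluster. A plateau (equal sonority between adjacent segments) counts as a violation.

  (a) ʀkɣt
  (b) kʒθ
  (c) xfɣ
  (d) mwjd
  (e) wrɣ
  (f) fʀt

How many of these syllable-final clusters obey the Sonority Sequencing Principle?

1

(a) ʀkɣt: profile 7-1-4-1 — violates.
(b) kʒθ: profile 1-4-3 — violates.
(c) xfɣ: profile 3-3-4 — violates.
(d) mwjd: profile 5-8-8-2 — violates.
(e) wrɣ: profile 8-7-4 — obeys.
(f) fʀt: profile 3-7-1 — violates.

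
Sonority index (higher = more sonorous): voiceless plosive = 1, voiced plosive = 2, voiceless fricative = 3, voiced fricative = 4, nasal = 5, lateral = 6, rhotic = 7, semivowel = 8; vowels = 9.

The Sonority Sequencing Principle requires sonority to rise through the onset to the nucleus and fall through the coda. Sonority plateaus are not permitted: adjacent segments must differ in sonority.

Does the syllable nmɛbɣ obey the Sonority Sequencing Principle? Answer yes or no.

Onset: /n/ is a nasal (sonority 5), /m/ is a nasal (sonority 5); then the nucleus /ɛ/ (sonority 9).
Onset profile 5-5-9 — does not strictly rise throughout.
Coda: /b/ is a voiced plosive (sonority 2), /ɣ/ is a voiced fricative (sonority 4).
Coda profile 9-2-4 — does not strictly fall throughout.

no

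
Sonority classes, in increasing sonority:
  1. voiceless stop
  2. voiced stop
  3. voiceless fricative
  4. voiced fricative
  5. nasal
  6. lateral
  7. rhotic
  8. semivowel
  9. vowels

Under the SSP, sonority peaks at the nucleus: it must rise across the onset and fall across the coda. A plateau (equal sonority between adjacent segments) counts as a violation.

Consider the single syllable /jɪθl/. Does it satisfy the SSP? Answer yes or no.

Onset: /j/ is a semivowel (sonority 8); then the nucleus /ɪ/ (sonority 9).
Onset profile 8-9 — rises to the nucleus.
Coda: /θ/ is a voiceless fricative (sonority 3), /l/ is a lateral (sonority 6).
Coda profile 9-3-6 — does not strictly fall throughout.

no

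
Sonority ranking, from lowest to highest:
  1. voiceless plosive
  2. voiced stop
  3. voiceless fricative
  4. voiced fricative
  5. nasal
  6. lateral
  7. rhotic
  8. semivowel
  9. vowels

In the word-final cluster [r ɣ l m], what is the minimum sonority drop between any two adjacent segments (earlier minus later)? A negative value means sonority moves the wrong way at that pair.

-2

/r/: rhotic = 7.
/ɣ/: voiced fricative = 4.
/l/: lateral = 6.
/m/: nasal = 5.
/r/→/ɣ/: change +3.
/ɣ/→/l/: change -2.
/l/→/m/: change +1.
Minimum = -2.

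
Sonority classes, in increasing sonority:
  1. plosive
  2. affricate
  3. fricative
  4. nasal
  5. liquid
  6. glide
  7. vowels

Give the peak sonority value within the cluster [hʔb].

/h/ — fricative, sonority 3.
/ʔ/ — plosive, sonority 1.
/b/ — plosive, sonority 1.
The maximum is 3.

3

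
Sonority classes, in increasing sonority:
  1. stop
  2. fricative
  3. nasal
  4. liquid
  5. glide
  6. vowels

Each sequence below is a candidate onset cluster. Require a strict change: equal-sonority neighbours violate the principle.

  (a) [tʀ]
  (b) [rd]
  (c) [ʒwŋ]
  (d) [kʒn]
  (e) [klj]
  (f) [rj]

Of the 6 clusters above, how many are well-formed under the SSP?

4

(a) 1-4 → obeys
(b) 4-1 → violates
(c) 2-5-3 → violates
(d) 1-2-3 → obeys
(e) 1-4-5 → obeys
(f) 4-5 → obeys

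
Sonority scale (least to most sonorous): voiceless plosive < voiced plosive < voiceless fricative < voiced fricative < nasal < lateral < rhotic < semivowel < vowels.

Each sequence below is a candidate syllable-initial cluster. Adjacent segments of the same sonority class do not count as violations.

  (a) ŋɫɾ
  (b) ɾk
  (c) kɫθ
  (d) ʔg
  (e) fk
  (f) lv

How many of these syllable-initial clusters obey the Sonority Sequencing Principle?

(a) ŋɫɾ: profile 5-6-7 — obeys.
(b) ɾk: profile 7-1 — violates.
(c) kɫθ: profile 1-6-3 — violates.
(d) ʔg: profile 1-2 — obeys.
(e) fk: profile 3-1 — violates.
(f) lv: profile 6-4 — violates.

2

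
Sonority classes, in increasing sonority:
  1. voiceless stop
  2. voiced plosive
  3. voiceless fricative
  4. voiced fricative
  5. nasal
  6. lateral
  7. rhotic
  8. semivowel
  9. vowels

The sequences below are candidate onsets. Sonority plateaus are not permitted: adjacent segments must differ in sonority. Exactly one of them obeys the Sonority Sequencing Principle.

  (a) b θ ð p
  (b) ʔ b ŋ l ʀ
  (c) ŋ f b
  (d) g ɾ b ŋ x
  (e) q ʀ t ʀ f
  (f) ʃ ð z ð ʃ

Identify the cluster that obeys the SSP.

(a) 2-3-4-1 → violates
(b) 1-2-5-6-7 → obeys
(c) 5-3-2 → violates
(d) 2-7-2-5-3 → violates
(e) 1-7-1-7-3 → violates
(f) 3-4-4-4-3 → violates

b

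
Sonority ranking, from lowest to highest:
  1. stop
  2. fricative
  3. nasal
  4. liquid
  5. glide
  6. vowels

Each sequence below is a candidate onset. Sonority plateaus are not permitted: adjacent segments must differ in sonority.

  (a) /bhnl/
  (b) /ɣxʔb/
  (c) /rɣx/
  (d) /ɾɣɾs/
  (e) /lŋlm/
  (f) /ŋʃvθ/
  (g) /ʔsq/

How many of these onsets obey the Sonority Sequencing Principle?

(a) /bhnl/: profile 1-2-3-4 — obeys.
(b) /ɣxʔb/: profile 2-2-1-1 — violates.
(c) /rɣx/: profile 4-2-2 — violates.
(d) /ɾɣɾs/: profile 4-2-4-2 — violates.
(e) /lŋlm/: profile 4-3-4-3 — violates.
(f) /ŋʃvθ/: profile 3-2-2-2 — violates.
(g) /ʔsq/: profile 1-2-1 — violates.

1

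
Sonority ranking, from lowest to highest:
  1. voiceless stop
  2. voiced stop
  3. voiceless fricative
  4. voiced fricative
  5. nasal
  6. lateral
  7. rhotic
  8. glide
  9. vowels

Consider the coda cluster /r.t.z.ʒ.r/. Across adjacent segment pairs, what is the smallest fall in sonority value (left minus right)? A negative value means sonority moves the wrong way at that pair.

/r/: rhotic = 7.
/t/: voiceless stop = 1.
/z/: voiced fricative = 4.
/ʒ/: voiced fricative = 4.
/r/: rhotic = 7.
/r/→/t/: change +6.
/t/→/z/: change -3.
/z/→/ʒ/: change +0.
/ʒ/→/r/: change -3.
Minimum = -3.

-3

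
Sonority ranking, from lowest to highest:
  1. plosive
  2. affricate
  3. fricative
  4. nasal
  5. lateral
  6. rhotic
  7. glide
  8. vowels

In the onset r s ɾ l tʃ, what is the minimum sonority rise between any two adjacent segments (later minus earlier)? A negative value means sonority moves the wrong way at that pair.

/r/ is a rhotic (sonority 6).
/s/ is a fricative (sonority 3).
/ɾ/ is a rhotic (sonority 6).
/l/ is a lateral (sonority 5).
/tʃ/ is an affricate (sonority 2).
/r/→/s/: change -3.
/s/→/ɾ/: change +3.
/ɾ/→/l/: change -1.
/l/→/tʃ/: change -3.
Minimum = -3.

-3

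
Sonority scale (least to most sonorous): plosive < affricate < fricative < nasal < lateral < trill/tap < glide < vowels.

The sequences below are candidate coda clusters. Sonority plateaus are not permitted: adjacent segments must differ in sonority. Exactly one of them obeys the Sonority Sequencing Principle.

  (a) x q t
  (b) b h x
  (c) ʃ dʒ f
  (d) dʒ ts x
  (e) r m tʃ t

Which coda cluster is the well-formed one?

(a) 3-1-1 → violates
(b) 1-3-3 → violates
(c) 3-2-3 → violates
(d) 2-2-3 → violates
(e) 6-4-2-1 → obeys

e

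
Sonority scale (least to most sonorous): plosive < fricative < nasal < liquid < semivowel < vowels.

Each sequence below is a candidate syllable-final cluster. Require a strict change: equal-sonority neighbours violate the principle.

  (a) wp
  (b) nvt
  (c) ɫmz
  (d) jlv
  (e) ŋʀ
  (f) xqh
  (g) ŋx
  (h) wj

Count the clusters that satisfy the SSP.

(a) wp: profile 5-1 — obeys.
(b) nvt: profile 3-2-1 — obeys.
(c) ɫmz: profile 4-3-2 — obeys.
(d) jlv: profile 5-4-2 — obeys.
(e) ŋʀ: profile 3-4 — violates.
(f) xqh: profile 2-1-2 — violates.
(g) ŋx: profile 3-2 — obeys.
(h) wj: profile 5-5 — violates.

5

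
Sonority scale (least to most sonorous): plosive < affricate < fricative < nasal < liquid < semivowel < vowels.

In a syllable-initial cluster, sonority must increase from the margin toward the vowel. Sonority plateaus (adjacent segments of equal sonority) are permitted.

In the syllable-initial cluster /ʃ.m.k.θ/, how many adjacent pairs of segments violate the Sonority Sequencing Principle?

/ʃ/: fricative = 3.
/m/: nasal = 4.
/k/: plosive = 1.
/θ/: fricative = 3.
/ʃ/→/m/: 3→4 (rises) — ok.
/m/→/k/: 4→1 (does not rise) — violation.
/k/→/θ/: 1→3 (rises) — ok.

1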